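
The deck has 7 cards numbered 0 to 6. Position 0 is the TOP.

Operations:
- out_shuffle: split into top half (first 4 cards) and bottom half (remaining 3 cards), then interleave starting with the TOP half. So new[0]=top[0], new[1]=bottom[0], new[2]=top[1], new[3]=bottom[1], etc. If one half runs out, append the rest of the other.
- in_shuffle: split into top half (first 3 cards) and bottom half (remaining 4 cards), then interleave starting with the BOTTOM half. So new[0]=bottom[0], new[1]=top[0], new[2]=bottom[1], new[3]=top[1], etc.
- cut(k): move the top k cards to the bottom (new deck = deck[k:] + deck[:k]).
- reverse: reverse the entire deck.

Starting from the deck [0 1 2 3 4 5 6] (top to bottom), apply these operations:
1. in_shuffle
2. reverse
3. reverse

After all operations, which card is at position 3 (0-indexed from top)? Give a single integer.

After op 1 (in_shuffle): [3 0 4 1 5 2 6]
After op 2 (reverse): [6 2 5 1 4 0 3]
After op 3 (reverse): [3 0 4 1 5 2 6]
Position 3: card 1.

Answer: 1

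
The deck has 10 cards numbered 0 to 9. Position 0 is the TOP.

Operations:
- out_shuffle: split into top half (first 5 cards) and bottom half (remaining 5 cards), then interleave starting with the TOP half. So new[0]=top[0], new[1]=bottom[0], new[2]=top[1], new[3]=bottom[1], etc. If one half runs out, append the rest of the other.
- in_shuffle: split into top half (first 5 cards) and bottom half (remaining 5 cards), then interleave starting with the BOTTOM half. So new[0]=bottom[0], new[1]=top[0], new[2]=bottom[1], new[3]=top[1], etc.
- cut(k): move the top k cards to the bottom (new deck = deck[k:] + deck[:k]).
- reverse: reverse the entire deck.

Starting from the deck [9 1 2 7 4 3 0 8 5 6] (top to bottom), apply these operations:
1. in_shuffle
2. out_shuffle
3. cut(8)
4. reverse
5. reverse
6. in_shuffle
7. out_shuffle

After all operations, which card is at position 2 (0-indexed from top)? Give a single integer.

After op 1 (in_shuffle): [3 9 0 1 8 2 5 7 6 4]
After op 2 (out_shuffle): [3 2 9 5 0 7 1 6 8 4]
After op 3 (cut(8)): [8 4 3 2 9 5 0 7 1 6]
After op 4 (reverse): [6 1 7 0 5 9 2 3 4 8]
After op 5 (reverse): [8 4 3 2 9 5 0 7 1 6]
After op 6 (in_shuffle): [5 8 0 4 7 3 1 2 6 9]
After op 7 (out_shuffle): [5 3 8 1 0 2 4 6 7 9]
Position 2: card 8.

Answer: 8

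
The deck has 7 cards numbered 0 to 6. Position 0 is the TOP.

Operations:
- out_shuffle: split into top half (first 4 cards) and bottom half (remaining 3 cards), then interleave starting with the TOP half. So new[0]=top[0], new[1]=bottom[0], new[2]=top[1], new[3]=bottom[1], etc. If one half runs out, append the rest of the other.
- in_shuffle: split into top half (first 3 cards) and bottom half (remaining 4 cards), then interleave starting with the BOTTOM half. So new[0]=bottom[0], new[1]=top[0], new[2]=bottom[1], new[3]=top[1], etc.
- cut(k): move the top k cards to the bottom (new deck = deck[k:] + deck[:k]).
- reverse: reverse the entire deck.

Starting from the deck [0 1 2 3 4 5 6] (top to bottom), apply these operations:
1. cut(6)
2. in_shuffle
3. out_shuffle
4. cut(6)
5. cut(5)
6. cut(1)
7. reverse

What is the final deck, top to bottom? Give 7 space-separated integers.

After op 1 (cut(6)): [6 0 1 2 3 4 5]
After op 2 (in_shuffle): [2 6 3 0 4 1 5]
After op 3 (out_shuffle): [2 4 6 1 3 5 0]
After op 4 (cut(6)): [0 2 4 6 1 3 5]
After op 5 (cut(5)): [3 5 0 2 4 6 1]
After op 6 (cut(1)): [5 0 2 4 6 1 3]
After op 7 (reverse): [3 1 6 4 2 0 5]

Answer: 3 1 6 4 2 0 5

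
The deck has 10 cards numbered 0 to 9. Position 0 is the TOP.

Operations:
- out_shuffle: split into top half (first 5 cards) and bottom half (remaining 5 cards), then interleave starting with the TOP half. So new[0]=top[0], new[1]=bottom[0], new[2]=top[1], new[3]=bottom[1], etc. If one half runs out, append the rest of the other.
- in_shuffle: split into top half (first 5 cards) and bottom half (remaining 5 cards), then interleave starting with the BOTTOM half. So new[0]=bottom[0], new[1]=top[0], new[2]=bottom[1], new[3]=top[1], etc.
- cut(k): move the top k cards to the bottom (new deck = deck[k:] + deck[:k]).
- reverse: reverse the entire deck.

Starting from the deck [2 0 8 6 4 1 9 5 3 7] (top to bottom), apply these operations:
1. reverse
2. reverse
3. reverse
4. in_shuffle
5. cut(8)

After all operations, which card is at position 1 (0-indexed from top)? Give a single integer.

After op 1 (reverse): [7 3 5 9 1 4 6 8 0 2]
After op 2 (reverse): [2 0 8 6 4 1 9 5 3 7]
After op 3 (reverse): [7 3 5 9 1 4 6 8 0 2]
After op 4 (in_shuffle): [4 7 6 3 8 5 0 9 2 1]
After op 5 (cut(8)): [2 1 4 7 6 3 8 5 0 9]
Position 1: card 1.

Answer: 1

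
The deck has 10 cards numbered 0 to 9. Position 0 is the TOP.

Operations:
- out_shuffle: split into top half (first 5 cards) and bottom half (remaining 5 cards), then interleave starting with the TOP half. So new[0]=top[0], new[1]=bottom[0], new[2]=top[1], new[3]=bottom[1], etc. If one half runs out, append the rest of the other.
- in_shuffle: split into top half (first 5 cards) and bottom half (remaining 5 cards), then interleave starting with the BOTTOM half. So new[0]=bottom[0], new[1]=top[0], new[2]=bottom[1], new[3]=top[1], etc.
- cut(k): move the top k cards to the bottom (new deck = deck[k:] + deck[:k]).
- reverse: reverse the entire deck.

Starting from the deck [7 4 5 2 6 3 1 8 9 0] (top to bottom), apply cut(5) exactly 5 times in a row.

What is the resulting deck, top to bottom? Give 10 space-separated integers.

Answer: 3 1 8 9 0 7 4 5 2 6

Derivation:
After op 1 (cut(5)): [3 1 8 9 0 7 4 5 2 6]
After op 2 (cut(5)): [7 4 5 2 6 3 1 8 9 0]
After op 3 (cut(5)): [3 1 8 9 0 7 4 5 2 6]
After op 4 (cut(5)): [7 4 5 2 6 3 1 8 9 0]
After op 5 (cut(5)): [3 1 8 9 0 7 4 5 2 6]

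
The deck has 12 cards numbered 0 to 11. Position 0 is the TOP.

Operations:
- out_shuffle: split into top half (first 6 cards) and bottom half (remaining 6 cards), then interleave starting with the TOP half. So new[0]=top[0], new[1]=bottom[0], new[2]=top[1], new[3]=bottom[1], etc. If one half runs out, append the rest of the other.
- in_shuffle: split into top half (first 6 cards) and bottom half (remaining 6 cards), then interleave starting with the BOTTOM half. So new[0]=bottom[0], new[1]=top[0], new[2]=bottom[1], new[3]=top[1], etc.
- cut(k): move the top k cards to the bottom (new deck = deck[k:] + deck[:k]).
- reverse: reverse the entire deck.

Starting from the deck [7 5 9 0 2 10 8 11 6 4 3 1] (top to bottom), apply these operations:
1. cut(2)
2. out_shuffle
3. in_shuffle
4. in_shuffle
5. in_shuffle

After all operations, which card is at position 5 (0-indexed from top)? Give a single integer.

After op 1 (cut(2)): [9 0 2 10 8 11 6 4 3 1 7 5]
After op 2 (out_shuffle): [9 6 0 4 2 3 10 1 8 7 11 5]
After op 3 (in_shuffle): [10 9 1 6 8 0 7 4 11 2 5 3]
After op 4 (in_shuffle): [7 10 4 9 11 1 2 6 5 8 3 0]
After op 5 (in_shuffle): [2 7 6 10 5 4 8 9 3 11 0 1]
Position 5: card 4.

Answer: 4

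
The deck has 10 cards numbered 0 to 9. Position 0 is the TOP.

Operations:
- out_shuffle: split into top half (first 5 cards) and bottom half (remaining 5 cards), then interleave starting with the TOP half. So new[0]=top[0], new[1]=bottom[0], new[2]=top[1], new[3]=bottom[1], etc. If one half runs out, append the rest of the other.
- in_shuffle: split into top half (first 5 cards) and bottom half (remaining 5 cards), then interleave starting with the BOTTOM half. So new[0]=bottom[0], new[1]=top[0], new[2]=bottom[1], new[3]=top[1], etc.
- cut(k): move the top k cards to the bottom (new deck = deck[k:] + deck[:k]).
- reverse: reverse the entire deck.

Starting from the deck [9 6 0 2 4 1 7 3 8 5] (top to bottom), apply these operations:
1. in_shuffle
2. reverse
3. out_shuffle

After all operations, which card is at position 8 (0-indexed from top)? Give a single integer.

After op 1 (in_shuffle): [1 9 7 6 3 0 8 2 5 4]
After op 2 (reverse): [4 5 2 8 0 3 6 7 9 1]
After op 3 (out_shuffle): [4 3 5 6 2 7 8 9 0 1]
Position 8: card 0.

Answer: 0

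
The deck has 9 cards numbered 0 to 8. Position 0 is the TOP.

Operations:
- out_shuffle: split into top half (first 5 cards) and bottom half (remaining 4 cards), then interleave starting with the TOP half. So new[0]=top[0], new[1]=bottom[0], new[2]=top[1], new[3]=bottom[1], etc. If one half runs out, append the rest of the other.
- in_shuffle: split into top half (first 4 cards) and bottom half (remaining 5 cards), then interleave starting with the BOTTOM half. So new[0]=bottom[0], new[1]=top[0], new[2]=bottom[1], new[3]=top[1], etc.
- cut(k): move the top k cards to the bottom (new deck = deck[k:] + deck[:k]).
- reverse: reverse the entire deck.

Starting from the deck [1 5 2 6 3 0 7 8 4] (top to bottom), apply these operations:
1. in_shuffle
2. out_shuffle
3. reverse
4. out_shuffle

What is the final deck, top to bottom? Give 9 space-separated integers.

After op 1 (in_shuffle): [3 1 0 5 7 2 8 6 4]
After op 2 (out_shuffle): [3 2 1 8 0 6 5 4 7]
After op 3 (reverse): [7 4 5 6 0 8 1 2 3]
After op 4 (out_shuffle): [7 8 4 1 5 2 6 3 0]

Answer: 7 8 4 1 5 2 6 3 0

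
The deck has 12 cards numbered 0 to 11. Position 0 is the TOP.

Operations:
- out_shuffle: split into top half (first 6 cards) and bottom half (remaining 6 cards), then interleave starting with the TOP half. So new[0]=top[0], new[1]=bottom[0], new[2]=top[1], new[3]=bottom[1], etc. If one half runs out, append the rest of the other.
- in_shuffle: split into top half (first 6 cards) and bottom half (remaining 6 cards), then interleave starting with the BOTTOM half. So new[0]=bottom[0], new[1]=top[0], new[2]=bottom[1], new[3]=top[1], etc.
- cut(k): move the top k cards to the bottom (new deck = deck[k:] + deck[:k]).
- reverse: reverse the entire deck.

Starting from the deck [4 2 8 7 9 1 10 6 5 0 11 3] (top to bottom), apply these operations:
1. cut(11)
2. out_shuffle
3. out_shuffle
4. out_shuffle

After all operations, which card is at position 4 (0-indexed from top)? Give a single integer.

After op 1 (cut(11)): [3 4 2 8 7 9 1 10 6 5 0 11]
After op 2 (out_shuffle): [3 1 4 10 2 6 8 5 7 0 9 11]
After op 3 (out_shuffle): [3 8 1 5 4 7 10 0 2 9 6 11]
After op 4 (out_shuffle): [3 10 8 0 1 2 5 9 4 6 7 11]
Position 4: card 1.

Answer: 1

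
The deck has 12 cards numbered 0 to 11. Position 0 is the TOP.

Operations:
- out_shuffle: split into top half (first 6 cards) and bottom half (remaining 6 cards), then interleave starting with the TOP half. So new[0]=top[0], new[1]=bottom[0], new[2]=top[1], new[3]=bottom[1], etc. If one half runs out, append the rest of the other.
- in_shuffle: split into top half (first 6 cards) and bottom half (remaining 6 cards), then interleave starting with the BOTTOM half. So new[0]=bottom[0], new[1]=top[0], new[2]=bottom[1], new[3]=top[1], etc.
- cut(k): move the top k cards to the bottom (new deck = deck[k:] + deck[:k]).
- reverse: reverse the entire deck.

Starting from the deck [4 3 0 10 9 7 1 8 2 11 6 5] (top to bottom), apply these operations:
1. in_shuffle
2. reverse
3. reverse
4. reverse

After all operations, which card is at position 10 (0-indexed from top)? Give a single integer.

After op 1 (in_shuffle): [1 4 8 3 2 0 11 10 6 9 5 7]
After op 2 (reverse): [7 5 9 6 10 11 0 2 3 8 4 1]
After op 3 (reverse): [1 4 8 3 2 0 11 10 6 9 5 7]
After op 4 (reverse): [7 5 9 6 10 11 0 2 3 8 4 1]
Position 10: card 4.

Answer: 4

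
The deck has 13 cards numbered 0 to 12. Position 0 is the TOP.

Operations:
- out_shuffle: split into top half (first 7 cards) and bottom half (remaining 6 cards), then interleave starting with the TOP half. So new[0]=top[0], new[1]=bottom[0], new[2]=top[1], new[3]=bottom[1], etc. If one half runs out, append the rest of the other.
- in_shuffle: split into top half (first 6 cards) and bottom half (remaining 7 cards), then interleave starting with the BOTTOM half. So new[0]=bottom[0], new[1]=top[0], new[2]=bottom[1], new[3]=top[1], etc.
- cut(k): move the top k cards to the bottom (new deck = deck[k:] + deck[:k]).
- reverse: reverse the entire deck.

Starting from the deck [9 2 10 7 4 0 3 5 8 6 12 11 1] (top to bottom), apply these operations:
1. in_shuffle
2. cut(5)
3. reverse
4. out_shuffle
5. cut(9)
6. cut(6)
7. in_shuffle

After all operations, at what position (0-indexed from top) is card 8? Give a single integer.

Answer: 10

Derivation:
After op 1 (in_shuffle): [3 9 5 2 8 10 6 7 12 4 11 0 1]
After op 2 (cut(5)): [10 6 7 12 4 11 0 1 3 9 5 2 8]
After op 3 (reverse): [8 2 5 9 3 1 0 11 4 12 7 6 10]
After op 4 (out_shuffle): [8 11 2 4 5 12 9 7 3 6 1 10 0]
After op 5 (cut(9)): [6 1 10 0 8 11 2 4 5 12 9 7 3]
After op 6 (cut(6)): [2 4 5 12 9 7 3 6 1 10 0 8 11]
After op 7 (in_shuffle): [3 2 6 4 1 5 10 12 0 9 8 7 11]
Card 8 is at position 10.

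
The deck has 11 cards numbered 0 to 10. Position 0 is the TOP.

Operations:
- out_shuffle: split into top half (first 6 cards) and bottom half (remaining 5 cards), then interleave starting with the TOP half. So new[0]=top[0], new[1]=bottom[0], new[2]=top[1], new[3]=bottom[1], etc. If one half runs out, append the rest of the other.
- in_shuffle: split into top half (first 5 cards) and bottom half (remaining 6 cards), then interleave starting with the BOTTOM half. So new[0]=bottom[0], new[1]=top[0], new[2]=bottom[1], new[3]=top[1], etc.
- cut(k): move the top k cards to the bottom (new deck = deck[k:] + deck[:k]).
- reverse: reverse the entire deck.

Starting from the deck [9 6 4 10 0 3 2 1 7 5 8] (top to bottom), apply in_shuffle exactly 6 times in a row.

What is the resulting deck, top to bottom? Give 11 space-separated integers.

Answer: 0 5 10 7 4 1 6 2 9 3 8

Derivation:
After op 1 (in_shuffle): [3 9 2 6 1 4 7 10 5 0 8]
After op 2 (in_shuffle): [4 3 7 9 10 2 5 6 0 1 8]
After op 3 (in_shuffle): [2 4 5 3 6 7 0 9 1 10 8]
After op 4 (in_shuffle): [7 2 0 4 9 5 1 3 10 6 8]
After op 5 (in_shuffle): [5 7 1 2 3 0 10 4 6 9 8]
After op 6 (in_shuffle): [0 5 10 7 4 1 6 2 9 3 8]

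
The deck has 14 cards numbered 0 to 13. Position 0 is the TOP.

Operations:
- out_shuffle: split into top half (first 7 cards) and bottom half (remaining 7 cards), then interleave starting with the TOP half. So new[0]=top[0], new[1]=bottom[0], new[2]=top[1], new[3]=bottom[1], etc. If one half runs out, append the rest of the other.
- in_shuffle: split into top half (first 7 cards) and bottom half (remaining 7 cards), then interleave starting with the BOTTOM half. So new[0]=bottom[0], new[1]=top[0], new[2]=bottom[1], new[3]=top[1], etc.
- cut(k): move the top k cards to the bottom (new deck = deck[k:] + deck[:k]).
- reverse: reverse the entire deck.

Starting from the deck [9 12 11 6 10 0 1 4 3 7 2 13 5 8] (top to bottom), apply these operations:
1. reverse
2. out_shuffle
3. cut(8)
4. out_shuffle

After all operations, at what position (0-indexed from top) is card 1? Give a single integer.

Answer: 1

Derivation:
After op 1 (reverse): [8 5 13 2 7 3 4 1 0 10 6 11 12 9]
After op 2 (out_shuffle): [8 1 5 0 13 10 2 6 7 11 3 12 4 9]
After op 3 (cut(8)): [7 11 3 12 4 9 8 1 5 0 13 10 2 6]
After op 4 (out_shuffle): [7 1 11 5 3 0 12 13 4 10 9 2 8 6]
Card 1 is at position 1.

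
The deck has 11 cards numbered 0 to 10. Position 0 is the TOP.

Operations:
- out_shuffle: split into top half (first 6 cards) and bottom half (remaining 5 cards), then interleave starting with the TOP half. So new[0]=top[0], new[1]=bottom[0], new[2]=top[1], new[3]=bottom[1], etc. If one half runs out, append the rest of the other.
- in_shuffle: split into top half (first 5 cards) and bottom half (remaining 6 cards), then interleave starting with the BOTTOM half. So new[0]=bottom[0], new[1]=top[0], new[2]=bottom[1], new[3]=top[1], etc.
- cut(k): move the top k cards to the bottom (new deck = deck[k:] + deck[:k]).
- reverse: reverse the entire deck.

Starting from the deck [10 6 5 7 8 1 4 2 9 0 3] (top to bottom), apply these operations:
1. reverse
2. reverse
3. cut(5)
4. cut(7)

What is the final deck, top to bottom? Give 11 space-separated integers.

After op 1 (reverse): [3 0 9 2 4 1 8 7 5 6 10]
After op 2 (reverse): [10 6 5 7 8 1 4 2 9 0 3]
After op 3 (cut(5)): [1 4 2 9 0 3 10 6 5 7 8]
After op 4 (cut(7)): [6 5 7 8 1 4 2 9 0 3 10]

Answer: 6 5 7 8 1 4 2 9 0 3 10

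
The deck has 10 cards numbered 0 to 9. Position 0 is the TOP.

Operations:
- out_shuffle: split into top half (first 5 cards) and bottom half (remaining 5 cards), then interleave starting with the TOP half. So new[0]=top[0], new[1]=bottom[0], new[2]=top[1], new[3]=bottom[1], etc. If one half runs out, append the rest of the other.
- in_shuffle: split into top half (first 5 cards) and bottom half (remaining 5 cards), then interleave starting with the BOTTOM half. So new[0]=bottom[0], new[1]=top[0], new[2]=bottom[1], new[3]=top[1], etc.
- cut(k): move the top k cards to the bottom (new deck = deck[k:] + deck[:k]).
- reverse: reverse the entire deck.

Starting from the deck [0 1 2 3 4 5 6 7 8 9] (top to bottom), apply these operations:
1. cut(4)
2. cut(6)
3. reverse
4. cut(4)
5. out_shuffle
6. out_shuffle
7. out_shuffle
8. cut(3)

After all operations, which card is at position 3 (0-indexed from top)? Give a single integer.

Answer: 2

Derivation:
After op 1 (cut(4)): [4 5 6 7 8 9 0 1 2 3]
After op 2 (cut(6)): [0 1 2 3 4 5 6 7 8 9]
After op 3 (reverse): [9 8 7 6 5 4 3 2 1 0]
After op 4 (cut(4)): [5 4 3 2 1 0 9 8 7 6]
After op 5 (out_shuffle): [5 0 4 9 3 8 2 7 1 6]
After op 6 (out_shuffle): [5 8 0 2 4 7 9 1 3 6]
After op 7 (out_shuffle): [5 7 8 9 0 1 2 3 4 6]
After op 8 (cut(3)): [9 0 1 2 3 4 6 5 7 8]
Position 3: card 2.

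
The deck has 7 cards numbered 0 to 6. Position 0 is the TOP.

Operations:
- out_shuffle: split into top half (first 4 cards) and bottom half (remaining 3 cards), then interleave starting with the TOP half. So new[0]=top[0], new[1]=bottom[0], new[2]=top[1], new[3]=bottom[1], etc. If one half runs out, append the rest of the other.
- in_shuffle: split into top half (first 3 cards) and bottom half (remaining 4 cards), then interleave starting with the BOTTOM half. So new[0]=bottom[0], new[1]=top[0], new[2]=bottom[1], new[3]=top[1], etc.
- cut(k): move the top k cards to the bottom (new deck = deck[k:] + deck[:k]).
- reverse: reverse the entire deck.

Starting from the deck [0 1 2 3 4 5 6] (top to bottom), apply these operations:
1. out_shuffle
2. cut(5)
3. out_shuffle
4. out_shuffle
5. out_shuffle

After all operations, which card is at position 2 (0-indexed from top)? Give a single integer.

After op 1 (out_shuffle): [0 4 1 5 2 6 3]
After op 2 (cut(5)): [6 3 0 4 1 5 2]
After op 3 (out_shuffle): [6 1 3 5 0 2 4]
After op 4 (out_shuffle): [6 0 1 2 3 4 5]
After op 5 (out_shuffle): [6 3 0 4 1 5 2]
Position 2: card 0.

Answer: 0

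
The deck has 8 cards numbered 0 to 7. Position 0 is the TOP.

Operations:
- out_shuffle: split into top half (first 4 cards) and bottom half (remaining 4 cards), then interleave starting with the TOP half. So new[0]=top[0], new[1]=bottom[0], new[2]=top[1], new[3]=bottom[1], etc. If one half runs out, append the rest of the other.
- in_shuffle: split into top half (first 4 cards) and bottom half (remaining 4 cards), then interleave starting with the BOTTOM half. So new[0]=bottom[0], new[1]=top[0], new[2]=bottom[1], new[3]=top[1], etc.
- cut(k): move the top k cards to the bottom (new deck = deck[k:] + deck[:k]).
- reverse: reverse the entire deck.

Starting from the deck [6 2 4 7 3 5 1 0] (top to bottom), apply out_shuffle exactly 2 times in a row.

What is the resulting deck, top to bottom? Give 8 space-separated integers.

After op 1 (out_shuffle): [6 3 2 5 4 1 7 0]
After op 2 (out_shuffle): [6 4 3 1 2 7 5 0]

Answer: 6 4 3 1 2 7 5 0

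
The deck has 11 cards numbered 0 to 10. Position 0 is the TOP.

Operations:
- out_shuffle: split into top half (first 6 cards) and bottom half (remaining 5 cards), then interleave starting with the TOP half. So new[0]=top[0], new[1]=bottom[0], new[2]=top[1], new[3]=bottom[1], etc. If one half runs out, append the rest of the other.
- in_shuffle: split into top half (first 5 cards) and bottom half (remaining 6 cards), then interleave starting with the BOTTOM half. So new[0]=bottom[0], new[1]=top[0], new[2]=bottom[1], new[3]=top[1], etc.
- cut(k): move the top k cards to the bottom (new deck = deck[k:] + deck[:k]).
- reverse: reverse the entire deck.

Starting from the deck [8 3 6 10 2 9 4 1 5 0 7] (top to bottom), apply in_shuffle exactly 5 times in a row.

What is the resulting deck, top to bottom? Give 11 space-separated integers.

After op 1 (in_shuffle): [9 8 4 3 1 6 5 10 0 2 7]
After op 2 (in_shuffle): [6 9 5 8 10 4 0 3 2 1 7]
After op 3 (in_shuffle): [4 6 0 9 3 5 2 8 1 10 7]
After op 4 (in_shuffle): [5 4 2 6 8 0 1 9 10 3 7]
After op 5 (in_shuffle): [0 5 1 4 9 2 10 6 3 8 7]

Answer: 0 5 1 4 9 2 10 6 3 8 7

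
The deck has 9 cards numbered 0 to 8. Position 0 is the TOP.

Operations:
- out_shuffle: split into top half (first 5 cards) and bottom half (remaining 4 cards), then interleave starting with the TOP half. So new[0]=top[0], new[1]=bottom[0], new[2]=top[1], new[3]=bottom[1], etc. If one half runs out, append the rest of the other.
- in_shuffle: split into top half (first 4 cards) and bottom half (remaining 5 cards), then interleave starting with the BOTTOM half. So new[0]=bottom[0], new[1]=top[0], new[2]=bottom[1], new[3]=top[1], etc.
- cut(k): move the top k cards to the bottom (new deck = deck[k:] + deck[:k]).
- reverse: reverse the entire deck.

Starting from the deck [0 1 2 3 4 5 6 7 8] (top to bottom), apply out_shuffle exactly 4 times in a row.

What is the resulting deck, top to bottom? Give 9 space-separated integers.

After op 1 (out_shuffle): [0 5 1 6 2 7 3 8 4]
After op 2 (out_shuffle): [0 7 5 3 1 8 6 4 2]
After op 3 (out_shuffle): [0 8 7 6 5 4 3 2 1]
After op 4 (out_shuffle): [0 4 8 3 7 2 6 1 5]

Answer: 0 4 8 3 7 2 6 1 5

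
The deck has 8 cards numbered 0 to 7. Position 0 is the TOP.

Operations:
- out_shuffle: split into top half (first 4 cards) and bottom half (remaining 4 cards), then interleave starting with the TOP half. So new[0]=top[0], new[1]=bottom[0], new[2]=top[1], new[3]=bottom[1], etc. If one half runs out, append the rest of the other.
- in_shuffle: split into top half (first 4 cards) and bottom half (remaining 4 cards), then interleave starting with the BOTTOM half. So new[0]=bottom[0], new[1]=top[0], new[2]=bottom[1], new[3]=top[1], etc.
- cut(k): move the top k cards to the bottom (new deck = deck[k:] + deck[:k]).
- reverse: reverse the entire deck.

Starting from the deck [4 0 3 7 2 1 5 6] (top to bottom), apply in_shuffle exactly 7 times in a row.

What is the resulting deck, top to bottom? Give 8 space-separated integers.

Answer: 2 4 1 0 5 3 6 7

Derivation:
After op 1 (in_shuffle): [2 4 1 0 5 3 6 7]
After op 2 (in_shuffle): [5 2 3 4 6 1 7 0]
After op 3 (in_shuffle): [6 5 1 2 7 3 0 4]
After op 4 (in_shuffle): [7 6 3 5 0 1 4 2]
After op 5 (in_shuffle): [0 7 1 6 4 3 2 5]
After op 6 (in_shuffle): [4 0 3 7 2 1 5 6]
After op 7 (in_shuffle): [2 4 1 0 5 3 6 7]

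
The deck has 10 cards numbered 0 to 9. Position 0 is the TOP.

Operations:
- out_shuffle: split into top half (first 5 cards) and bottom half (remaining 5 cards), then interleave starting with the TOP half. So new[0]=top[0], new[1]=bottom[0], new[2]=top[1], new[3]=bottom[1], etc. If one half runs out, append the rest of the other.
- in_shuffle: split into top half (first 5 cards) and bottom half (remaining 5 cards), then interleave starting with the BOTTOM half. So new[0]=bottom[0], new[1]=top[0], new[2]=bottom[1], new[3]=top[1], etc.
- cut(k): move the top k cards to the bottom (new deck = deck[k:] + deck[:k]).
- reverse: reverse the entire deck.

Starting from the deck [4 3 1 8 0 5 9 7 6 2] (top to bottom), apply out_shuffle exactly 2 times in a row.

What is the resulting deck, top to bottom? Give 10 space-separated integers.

After op 1 (out_shuffle): [4 5 3 9 1 7 8 6 0 2]
After op 2 (out_shuffle): [4 7 5 8 3 6 9 0 1 2]

Answer: 4 7 5 8 3 6 9 0 1 2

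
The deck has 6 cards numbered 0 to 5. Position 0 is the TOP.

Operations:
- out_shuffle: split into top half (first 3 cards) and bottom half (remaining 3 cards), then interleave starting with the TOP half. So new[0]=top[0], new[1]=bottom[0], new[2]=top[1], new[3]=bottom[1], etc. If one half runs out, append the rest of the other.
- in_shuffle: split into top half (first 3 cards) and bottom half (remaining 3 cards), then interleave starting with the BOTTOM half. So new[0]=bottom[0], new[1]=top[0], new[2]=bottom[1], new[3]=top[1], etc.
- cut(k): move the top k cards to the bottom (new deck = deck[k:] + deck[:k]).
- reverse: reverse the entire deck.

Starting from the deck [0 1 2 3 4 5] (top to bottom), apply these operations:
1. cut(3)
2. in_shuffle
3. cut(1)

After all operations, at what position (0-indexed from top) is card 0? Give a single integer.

After op 1 (cut(3)): [3 4 5 0 1 2]
After op 2 (in_shuffle): [0 3 1 4 2 5]
After op 3 (cut(1)): [3 1 4 2 5 0]
Card 0 is at position 5.

Answer: 5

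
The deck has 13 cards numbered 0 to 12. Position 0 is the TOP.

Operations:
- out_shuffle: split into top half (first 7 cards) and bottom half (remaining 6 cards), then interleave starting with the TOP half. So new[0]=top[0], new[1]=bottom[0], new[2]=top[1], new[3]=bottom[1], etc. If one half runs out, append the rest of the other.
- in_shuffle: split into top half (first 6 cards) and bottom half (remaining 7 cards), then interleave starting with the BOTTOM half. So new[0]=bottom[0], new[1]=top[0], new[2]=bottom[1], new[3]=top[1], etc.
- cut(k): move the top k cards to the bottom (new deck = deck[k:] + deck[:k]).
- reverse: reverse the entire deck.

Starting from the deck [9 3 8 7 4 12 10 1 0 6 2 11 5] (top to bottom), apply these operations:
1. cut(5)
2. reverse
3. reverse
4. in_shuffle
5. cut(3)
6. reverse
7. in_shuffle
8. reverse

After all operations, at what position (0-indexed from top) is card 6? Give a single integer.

Answer: 12

Derivation:
After op 1 (cut(5)): [12 10 1 0 6 2 11 5 9 3 8 7 4]
After op 2 (reverse): [4 7 8 3 9 5 11 2 6 0 1 10 12]
After op 3 (reverse): [12 10 1 0 6 2 11 5 9 3 8 7 4]
After op 4 (in_shuffle): [11 12 5 10 9 1 3 0 8 6 7 2 4]
After op 5 (cut(3)): [10 9 1 3 0 8 6 7 2 4 11 12 5]
After op 6 (reverse): [5 12 11 4 2 7 6 8 0 3 1 9 10]
After op 7 (in_shuffle): [6 5 8 12 0 11 3 4 1 2 9 7 10]
After op 8 (reverse): [10 7 9 2 1 4 3 11 0 12 8 5 6]
Card 6 is at position 12.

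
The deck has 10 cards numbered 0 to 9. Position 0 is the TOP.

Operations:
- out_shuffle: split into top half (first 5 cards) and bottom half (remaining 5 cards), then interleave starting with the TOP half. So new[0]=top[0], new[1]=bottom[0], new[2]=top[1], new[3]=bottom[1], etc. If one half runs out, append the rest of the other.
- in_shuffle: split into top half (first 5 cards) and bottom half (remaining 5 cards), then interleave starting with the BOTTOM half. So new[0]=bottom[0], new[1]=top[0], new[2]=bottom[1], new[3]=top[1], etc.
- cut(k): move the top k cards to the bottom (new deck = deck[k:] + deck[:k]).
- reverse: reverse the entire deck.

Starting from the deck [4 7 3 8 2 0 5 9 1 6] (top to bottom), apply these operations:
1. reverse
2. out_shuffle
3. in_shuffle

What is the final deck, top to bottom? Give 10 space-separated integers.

After op 1 (reverse): [6 1 9 5 0 2 8 3 7 4]
After op 2 (out_shuffle): [6 2 1 8 9 3 5 7 0 4]
After op 3 (in_shuffle): [3 6 5 2 7 1 0 8 4 9]

Answer: 3 6 5 2 7 1 0 8 4 9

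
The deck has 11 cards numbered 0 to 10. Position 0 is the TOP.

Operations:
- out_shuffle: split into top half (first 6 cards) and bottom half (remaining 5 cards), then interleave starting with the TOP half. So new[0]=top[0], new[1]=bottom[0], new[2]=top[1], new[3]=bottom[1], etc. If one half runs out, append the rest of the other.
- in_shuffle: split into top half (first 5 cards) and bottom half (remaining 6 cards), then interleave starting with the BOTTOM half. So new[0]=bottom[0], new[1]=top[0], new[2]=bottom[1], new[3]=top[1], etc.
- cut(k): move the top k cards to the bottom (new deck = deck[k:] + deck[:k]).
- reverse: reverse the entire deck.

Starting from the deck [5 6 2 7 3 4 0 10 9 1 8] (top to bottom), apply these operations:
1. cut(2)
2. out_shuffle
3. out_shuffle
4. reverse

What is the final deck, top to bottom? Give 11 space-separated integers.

After op 1 (cut(2)): [2 7 3 4 0 10 9 1 8 5 6]
After op 2 (out_shuffle): [2 9 7 1 3 8 4 5 0 6 10]
After op 3 (out_shuffle): [2 4 9 5 7 0 1 6 3 10 8]
After op 4 (reverse): [8 10 3 6 1 0 7 5 9 4 2]

Answer: 8 10 3 6 1 0 7 5 9 4 2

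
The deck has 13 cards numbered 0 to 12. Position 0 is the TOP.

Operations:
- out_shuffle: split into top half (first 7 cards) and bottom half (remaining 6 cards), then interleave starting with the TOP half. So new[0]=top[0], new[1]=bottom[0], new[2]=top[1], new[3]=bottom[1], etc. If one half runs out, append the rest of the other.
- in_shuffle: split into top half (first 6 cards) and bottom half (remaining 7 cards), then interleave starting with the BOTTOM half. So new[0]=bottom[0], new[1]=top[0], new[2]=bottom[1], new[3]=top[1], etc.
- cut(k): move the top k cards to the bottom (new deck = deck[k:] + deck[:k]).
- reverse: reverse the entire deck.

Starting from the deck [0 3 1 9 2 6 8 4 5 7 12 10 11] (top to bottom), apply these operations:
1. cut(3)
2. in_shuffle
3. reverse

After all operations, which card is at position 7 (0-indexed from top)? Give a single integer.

Answer: 6

Derivation:
After op 1 (cut(3)): [9 2 6 8 4 5 7 12 10 11 0 3 1]
After op 2 (in_shuffle): [7 9 12 2 10 6 11 8 0 4 3 5 1]
After op 3 (reverse): [1 5 3 4 0 8 11 6 10 2 12 9 7]
Position 7: card 6.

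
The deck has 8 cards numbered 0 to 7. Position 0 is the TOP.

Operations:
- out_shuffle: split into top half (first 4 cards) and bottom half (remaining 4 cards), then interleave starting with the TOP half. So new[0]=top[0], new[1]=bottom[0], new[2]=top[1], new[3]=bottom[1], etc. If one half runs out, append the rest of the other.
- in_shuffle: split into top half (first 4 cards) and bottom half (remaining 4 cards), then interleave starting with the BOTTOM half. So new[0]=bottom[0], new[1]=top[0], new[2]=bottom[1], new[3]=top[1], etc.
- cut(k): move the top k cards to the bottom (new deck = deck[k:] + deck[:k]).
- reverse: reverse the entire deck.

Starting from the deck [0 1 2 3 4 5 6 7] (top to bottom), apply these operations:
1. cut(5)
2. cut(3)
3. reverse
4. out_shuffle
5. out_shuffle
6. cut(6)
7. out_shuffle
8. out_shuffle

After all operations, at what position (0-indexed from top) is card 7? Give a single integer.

Answer: 1

Derivation:
After op 1 (cut(5)): [5 6 7 0 1 2 3 4]
After op 2 (cut(3)): [0 1 2 3 4 5 6 7]
After op 3 (reverse): [7 6 5 4 3 2 1 0]
After op 4 (out_shuffle): [7 3 6 2 5 1 4 0]
After op 5 (out_shuffle): [7 5 3 1 6 4 2 0]
After op 6 (cut(6)): [2 0 7 5 3 1 6 4]
After op 7 (out_shuffle): [2 3 0 1 7 6 5 4]
After op 8 (out_shuffle): [2 7 3 6 0 5 1 4]
Card 7 is at position 1.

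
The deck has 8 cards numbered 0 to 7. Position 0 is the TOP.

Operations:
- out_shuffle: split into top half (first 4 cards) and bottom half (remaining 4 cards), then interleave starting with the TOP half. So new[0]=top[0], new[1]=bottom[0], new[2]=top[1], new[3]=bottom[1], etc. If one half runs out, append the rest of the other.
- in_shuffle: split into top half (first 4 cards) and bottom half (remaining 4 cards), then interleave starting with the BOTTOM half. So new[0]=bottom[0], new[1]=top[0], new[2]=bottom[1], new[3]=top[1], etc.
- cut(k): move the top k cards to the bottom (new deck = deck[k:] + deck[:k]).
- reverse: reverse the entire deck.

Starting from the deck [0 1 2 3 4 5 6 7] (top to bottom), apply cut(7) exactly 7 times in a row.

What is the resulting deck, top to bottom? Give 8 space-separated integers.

After op 1 (cut(7)): [7 0 1 2 3 4 5 6]
After op 2 (cut(7)): [6 7 0 1 2 3 4 5]
After op 3 (cut(7)): [5 6 7 0 1 2 3 4]
After op 4 (cut(7)): [4 5 6 7 0 1 2 3]
After op 5 (cut(7)): [3 4 5 6 7 0 1 2]
After op 6 (cut(7)): [2 3 4 5 6 7 0 1]
After op 7 (cut(7)): [1 2 3 4 5 6 7 0]

Answer: 1 2 3 4 5 6 7 0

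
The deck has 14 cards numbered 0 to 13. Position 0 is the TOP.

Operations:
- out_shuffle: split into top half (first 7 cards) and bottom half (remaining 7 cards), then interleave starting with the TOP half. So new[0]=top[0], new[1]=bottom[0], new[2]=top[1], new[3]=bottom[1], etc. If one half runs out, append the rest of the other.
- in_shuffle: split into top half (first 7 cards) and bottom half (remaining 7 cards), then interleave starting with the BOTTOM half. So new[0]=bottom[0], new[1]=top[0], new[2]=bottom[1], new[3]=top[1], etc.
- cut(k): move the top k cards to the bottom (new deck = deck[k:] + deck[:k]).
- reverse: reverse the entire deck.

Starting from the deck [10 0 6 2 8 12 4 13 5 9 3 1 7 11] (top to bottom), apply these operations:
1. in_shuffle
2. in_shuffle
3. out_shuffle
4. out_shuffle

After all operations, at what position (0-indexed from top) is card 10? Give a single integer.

After op 1 (in_shuffle): [13 10 5 0 9 6 3 2 1 8 7 12 11 4]
After op 2 (in_shuffle): [2 13 1 10 8 5 7 0 12 9 11 6 4 3]
After op 3 (out_shuffle): [2 0 13 12 1 9 10 11 8 6 5 4 7 3]
After op 4 (out_shuffle): [2 11 0 8 13 6 12 5 1 4 9 7 10 3]
Card 10 is at position 12.

Answer: 12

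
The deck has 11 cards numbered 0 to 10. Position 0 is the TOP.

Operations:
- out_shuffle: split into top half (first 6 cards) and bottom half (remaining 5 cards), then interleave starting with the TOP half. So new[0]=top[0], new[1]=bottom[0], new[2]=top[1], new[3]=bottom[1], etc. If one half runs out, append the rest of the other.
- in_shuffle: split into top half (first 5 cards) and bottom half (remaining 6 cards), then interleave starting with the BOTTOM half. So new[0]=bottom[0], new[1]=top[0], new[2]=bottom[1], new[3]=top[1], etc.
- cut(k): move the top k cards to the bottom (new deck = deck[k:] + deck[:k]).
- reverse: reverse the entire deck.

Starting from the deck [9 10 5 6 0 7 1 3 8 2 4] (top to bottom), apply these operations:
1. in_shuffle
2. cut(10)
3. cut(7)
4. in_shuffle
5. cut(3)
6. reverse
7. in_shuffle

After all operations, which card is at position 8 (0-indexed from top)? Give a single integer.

After op 1 (in_shuffle): [7 9 1 10 3 5 8 6 2 0 4]
After op 2 (cut(10)): [4 7 9 1 10 3 5 8 6 2 0]
After op 3 (cut(7)): [8 6 2 0 4 7 9 1 10 3 5]
After op 4 (in_shuffle): [7 8 9 6 1 2 10 0 3 4 5]
After op 5 (cut(3)): [6 1 2 10 0 3 4 5 7 8 9]
After op 6 (reverse): [9 8 7 5 4 3 0 10 2 1 6]
After op 7 (in_shuffle): [3 9 0 8 10 7 2 5 1 4 6]
Position 8: card 1.

Answer: 1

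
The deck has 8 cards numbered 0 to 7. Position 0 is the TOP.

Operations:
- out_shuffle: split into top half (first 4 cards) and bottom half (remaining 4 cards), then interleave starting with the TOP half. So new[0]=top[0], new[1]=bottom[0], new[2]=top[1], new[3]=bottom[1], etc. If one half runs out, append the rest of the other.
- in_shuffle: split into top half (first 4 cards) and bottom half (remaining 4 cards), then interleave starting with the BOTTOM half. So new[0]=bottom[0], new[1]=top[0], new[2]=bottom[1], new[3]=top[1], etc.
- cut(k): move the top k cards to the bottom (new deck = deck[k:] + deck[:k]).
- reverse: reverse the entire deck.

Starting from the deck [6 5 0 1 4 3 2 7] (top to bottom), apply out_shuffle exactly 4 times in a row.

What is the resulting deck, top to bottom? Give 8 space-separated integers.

Answer: 6 4 5 3 0 2 1 7

Derivation:
After op 1 (out_shuffle): [6 4 5 3 0 2 1 7]
After op 2 (out_shuffle): [6 0 4 2 5 1 3 7]
After op 3 (out_shuffle): [6 5 0 1 4 3 2 7]
After op 4 (out_shuffle): [6 4 5 3 0 2 1 7]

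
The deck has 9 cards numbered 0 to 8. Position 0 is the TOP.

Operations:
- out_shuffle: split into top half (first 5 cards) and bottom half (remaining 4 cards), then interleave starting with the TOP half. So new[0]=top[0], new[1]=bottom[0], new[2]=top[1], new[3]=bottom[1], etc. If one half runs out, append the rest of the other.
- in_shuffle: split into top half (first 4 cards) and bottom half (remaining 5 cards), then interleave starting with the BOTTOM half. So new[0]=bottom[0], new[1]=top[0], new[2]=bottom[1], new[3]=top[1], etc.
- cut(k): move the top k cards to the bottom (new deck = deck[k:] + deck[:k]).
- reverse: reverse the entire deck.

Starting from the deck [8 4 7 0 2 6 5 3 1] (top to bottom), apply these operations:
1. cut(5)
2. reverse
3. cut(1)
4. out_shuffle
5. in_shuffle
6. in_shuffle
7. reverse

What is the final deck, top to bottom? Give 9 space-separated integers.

Answer: 1 3 5 6 2 0 7 4 8

Derivation:
After op 1 (cut(5)): [6 5 3 1 8 4 7 0 2]
After op 2 (reverse): [2 0 7 4 8 1 3 5 6]
After op 3 (cut(1)): [0 7 4 8 1 3 5 6 2]
After op 4 (out_shuffle): [0 3 7 5 4 6 8 2 1]
After op 5 (in_shuffle): [4 0 6 3 8 7 2 5 1]
After op 6 (in_shuffle): [8 4 7 0 2 6 5 3 1]
After op 7 (reverse): [1 3 5 6 2 0 7 4 8]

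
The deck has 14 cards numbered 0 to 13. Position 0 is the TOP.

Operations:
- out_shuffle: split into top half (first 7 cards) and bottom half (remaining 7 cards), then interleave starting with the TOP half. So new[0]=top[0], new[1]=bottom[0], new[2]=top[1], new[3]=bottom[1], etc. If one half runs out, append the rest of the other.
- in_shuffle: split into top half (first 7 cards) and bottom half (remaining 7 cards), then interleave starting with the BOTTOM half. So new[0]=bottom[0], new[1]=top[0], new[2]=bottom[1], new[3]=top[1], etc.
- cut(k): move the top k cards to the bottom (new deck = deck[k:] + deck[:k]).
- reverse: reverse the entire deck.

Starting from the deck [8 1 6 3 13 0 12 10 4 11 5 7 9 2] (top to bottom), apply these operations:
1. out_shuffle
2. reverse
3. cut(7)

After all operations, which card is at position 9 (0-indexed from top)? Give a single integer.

Answer: 9

Derivation:
After op 1 (out_shuffle): [8 10 1 4 6 11 3 5 13 7 0 9 12 2]
After op 2 (reverse): [2 12 9 0 7 13 5 3 11 6 4 1 10 8]
After op 3 (cut(7)): [3 11 6 4 1 10 8 2 12 9 0 7 13 5]
Position 9: card 9.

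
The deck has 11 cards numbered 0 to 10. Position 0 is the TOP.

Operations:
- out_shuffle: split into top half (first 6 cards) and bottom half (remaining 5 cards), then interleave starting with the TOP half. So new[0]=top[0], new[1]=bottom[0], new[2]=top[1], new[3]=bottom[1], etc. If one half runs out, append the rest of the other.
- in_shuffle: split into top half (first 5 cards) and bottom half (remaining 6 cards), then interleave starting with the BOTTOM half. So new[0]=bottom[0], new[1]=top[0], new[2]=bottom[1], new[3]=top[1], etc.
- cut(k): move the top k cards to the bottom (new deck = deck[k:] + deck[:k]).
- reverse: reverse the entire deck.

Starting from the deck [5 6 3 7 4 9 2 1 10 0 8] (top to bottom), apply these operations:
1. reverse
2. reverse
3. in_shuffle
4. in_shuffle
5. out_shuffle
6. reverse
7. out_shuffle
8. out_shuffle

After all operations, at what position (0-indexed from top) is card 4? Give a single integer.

After op 1 (reverse): [8 0 10 1 2 9 4 7 3 6 5]
After op 2 (reverse): [5 6 3 7 4 9 2 1 10 0 8]
After op 3 (in_shuffle): [9 5 2 6 1 3 10 7 0 4 8]
After op 4 (in_shuffle): [3 9 10 5 7 2 0 6 4 1 8]
After op 5 (out_shuffle): [3 0 9 6 10 4 5 1 7 8 2]
After op 6 (reverse): [2 8 7 1 5 4 10 6 9 0 3]
After op 7 (out_shuffle): [2 10 8 6 7 9 1 0 5 3 4]
After op 8 (out_shuffle): [2 1 10 0 8 5 6 3 7 4 9]
Card 4 is at position 9.

Answer: 9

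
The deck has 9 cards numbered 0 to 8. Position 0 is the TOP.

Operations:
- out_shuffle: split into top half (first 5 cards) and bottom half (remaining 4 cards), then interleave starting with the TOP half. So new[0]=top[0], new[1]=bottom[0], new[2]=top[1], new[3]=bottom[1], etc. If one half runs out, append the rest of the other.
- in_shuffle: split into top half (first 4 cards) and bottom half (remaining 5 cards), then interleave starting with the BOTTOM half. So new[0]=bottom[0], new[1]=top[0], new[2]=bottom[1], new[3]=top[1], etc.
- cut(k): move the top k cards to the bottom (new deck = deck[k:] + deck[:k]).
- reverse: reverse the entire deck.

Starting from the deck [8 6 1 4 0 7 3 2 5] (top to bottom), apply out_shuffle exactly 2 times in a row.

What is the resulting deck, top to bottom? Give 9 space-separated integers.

Answer: 8 2 7 4 6 5 3 0 1

Derivation:
After op 1 (out_shuffle): [8 7 6 3 1 2 4 5 0]
After op 2 (out_shuffle): [8 2 7 4 6 5 3 0 1]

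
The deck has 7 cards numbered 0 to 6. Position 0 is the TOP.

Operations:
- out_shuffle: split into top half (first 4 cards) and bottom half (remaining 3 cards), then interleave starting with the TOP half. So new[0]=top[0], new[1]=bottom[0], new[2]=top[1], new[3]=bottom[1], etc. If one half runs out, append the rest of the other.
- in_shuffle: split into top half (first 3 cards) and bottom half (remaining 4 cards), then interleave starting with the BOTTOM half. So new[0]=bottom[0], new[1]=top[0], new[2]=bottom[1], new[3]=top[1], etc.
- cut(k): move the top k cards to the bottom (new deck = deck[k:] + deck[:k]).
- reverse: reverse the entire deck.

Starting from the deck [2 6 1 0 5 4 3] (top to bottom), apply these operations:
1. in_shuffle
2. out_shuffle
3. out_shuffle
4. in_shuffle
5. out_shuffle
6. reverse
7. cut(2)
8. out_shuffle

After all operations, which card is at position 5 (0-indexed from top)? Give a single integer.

Answer: 1

Derivation:
After op 1 (in_shuffle): [0 2 5 6 4 1 3]
After op 2 (out_shuffle): [0 4 2 1 5 3 6]
After op 3 (out_shuffle): [0 5 4 3 2 6 1]
After op 4 (in_shuffle): [3 0 2 5 6 4 1]
After op 5 (out_shuffle): [3 6 0 4 2 1 5]
After op 6 (reverse): [5 1 2 4 0 6 3]
After op 7 (cut(2)): [2 4 0 6 3 5 1]
After op 8 (out_shuffle): [2 3 4 5 0 1 6]
Position 5: card 1.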